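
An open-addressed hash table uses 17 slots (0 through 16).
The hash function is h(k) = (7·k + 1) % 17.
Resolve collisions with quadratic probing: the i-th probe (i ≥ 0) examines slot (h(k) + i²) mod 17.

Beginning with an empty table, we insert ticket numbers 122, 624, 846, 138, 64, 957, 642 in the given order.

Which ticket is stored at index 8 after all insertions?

64

122 hashes to 5; slot 5 is free => place at 5.
624 hashes to 0; slot 0 is free => place at 0.
846 hashes to 7; slot 7 is free => place at 7.
138 hashes to 15; slot 15 is free => place at 15.
64 hashes to 7; 7 taken => place at 8.
957 hashes to 2; slot 2 is free => place at 2.
642 hashes to 7; 7,8 taken => place at 11.
Table: [624, ∅, 957, ∅, ∅, 122, ∅, 846, 64, ∅, ∅, 642, ∅, ∅, ∅, 138, ∅]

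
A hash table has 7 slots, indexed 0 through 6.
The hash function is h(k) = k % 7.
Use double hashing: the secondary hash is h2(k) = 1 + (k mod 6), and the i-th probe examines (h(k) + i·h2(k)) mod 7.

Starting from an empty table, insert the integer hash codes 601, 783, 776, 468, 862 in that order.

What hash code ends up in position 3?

601: h=6 -> slot 6
783: h=6, h2=4, probe 6,3 -> slot 3
776: h=6, h2=3, probe 6,2 -> slot 2
468: h=6, h2=1, probe 6,0 -> slot 0
862: h=1 -> slot 1
Table: [468, 862, 776, 783, ., ., 601]

783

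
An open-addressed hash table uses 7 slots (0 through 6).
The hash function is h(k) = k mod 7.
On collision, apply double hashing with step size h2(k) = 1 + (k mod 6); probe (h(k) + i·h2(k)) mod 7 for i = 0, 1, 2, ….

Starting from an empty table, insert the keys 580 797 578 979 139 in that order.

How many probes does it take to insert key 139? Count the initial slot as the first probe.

3

580: h=6 => slot 6
797: h=6, h2=6, probe 6,5 => slot 5
578: h=4 => slot 4
979: h=6, h2=2, probe 6,1 => slot 1
139: h=6, h2=2, probe 6,1,3 => slot 3
Table: [-, 979, -, 139, 578, 797, 580]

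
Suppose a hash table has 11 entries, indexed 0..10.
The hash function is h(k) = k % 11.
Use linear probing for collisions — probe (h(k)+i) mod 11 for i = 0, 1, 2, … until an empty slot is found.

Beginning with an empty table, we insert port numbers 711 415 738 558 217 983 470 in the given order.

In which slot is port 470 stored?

0

Insert 711: h=7, slot 7 empty → index 7.
Insert 415: h=8, slot 8 empty → index 8.
Insert 738: h=1, slot 1 empty → index 1.
Insert 558: h=8, slot 8 occupied → index 9.
Insert 217: h=8, slots 8,9 occupied → index 10.
Insert 983: h=4, slot 4 empty → index 4.
Insert 470: h=8, slots 8,9,10 occupied → index 0.
Table: [470, 738, —, —, 983, —, —, 711, 415, 558, 217]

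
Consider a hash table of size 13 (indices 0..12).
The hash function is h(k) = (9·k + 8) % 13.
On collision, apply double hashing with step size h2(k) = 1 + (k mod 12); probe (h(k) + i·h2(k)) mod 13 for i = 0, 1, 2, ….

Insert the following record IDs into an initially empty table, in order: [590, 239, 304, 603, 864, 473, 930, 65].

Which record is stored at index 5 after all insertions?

Insert 590: h=1, slot 1 empty => index 1.
Insert 239: h=1, h2=12, slot 1 occupied => index 0.
Insert 304: h=1, h2=5, slot 1 occupied => index 6.
Insert 603: h=1, h2=4, slot 1 occupied => index 5.
Insert 864: h=10, slot 10 empty => index 10.
Insert 473: h=1, h2=6, slot 1 occupied => index 7.
Insert 930: h=6, h2=7, slots 6,0,7,1 occupied => index 8.
Insert 65: h=8, h2=6, slots 8,1,7,0,6 occupied => index 12.
Table: [239, 590, _, _, _, 603, 304, 473, 930, _, 864, _, 65]

603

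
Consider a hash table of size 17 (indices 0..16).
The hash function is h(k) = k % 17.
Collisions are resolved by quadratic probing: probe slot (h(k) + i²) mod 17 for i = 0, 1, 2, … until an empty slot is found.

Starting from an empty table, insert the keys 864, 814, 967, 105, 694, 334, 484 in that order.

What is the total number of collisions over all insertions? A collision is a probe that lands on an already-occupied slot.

Insert 864: h=14, slot 14 empty => index 14.
Insert 814: h=15, slot 15 empty => index 15.
Insert 967: h=15, slot 15 occupied => index 16.
Insert 105: h=3, slot 3 empty => index 3.
Insert 694: h=14, slots 14,15 occupied => index 1.
Insert 334: h=11, slot 11 empty => index 11.
Insert 484: h=8, slot 8 empty => index 8.
Table: [., 694, ., 105, ., ., ., ., 484, ., ., 334, ., ., 864, 814, 967]

3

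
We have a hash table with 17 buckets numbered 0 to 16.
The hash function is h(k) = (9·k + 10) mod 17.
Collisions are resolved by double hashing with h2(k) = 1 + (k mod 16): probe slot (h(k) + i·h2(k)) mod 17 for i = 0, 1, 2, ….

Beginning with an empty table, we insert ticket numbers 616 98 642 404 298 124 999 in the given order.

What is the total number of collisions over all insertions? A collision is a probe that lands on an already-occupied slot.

616: h=12 => slot 12
98: h=8 => slot 8
642: h=8, h2=3, probe 8,11 => slot 11
404: h=8, h2=5, probe 8,13 => slot 13
298: h=6 => slot 6
124: h=4 => slot 4
999: h=8, h2=8, probe 8,16 => slot 16
Table: [—, —, —, —, 124, —, 298, —, 98, —, —, 642, 616, 404, —, —, 999]

3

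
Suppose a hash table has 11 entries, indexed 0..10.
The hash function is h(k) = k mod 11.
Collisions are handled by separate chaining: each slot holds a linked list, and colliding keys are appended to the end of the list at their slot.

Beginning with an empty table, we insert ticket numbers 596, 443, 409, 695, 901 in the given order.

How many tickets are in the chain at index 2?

596 -> bucket 2
443 -> bucket 3
409 -> bucket 2 (collision)
695 -> bucket 2 (collision)
901 -> bucket 10
Final buckets:
0: -
1: -
2: 596 -> 409 -> 695
3: 443
4: -
5: -
6: -
7: -
8: -
9: -
10: 901

3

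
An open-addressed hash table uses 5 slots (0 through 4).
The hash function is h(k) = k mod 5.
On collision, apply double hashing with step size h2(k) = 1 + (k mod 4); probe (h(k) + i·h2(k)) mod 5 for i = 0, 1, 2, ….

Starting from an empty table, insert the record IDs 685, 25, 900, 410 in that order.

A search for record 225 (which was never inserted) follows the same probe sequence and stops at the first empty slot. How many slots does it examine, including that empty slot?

3

Insert 685: h=0, slot 0 empty -> index 0.
Insert 25: h=0, h2=2, slot 0 occupied -> index 2.
Insert 900: h=0, h2=1, slot 0 occupied -> index 1.
Insert 410: h=0, h2=3, slot 0 occupied -> index 3.
Table: [685, 900, 25, 410, _]
Lookup 225: h=0, h2=2, probe 0,2,4 → slot 4 empty, not found.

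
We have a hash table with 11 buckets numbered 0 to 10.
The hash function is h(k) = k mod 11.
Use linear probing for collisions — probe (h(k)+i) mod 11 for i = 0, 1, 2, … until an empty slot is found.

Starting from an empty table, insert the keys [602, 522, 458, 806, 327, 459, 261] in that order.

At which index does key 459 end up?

10

602: h=8 => slot 8
522: h=5 => slot 5
458: h=7 => slot 7
806: h=3 => slot 3
327: h=8, probe 8,9 => slot 9
459: h=8, probe 8,9,10 => slot 10
261: h=8, probe 8,9,10,0 => slot 0
Table: [261, —, —, 806, —, 522, —, 458, 602, 327, 459]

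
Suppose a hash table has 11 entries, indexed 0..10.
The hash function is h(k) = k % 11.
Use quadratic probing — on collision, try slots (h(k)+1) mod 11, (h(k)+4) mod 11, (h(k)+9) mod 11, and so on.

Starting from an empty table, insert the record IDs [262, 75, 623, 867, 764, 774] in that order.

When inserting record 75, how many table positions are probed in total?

262 hashes to 9; slot 9 is free -> place at 9.
75 hashes to 9; 9 taken -> place at 10.
623 hashes to 7; slot 7 is free -> place at 7.
867 hashes to 9; 9,10 taken -> place at 2.
764 hashes to 5; slot 5 is free -> place at 5.
774 hashes to 4; slot 4 is free -> place at 4.
Table: [-, -, 867, -, 774, 764, -, 623, -, 262, 75]

2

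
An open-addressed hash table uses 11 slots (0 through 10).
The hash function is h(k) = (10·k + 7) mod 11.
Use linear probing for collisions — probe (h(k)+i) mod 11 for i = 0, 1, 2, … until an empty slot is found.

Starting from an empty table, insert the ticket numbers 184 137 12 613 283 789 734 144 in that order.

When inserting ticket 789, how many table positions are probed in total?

5

Insert 184: h=10, slot 10 empty → index 10.
Insert 137: h=2, slot 2 empty → index 2.
Insert 12: h=6, slot 6 empty → index 6.
Insert 613: h=10, slot 10 occupied → index 0.
Insert 283: h=10, slots 10,0 occupied → index 1.
Insert 789: h=10, slots 10,0,1,2 occupied → index 3.
Insert 734: h=10, slots 10,0,1,2,3 occupied → index 4.
Insert 144: h=6, slot 6 occupied → index 7.
Table: [613, 283, 137, 789, 734, _, 12, 144, _, _, 184]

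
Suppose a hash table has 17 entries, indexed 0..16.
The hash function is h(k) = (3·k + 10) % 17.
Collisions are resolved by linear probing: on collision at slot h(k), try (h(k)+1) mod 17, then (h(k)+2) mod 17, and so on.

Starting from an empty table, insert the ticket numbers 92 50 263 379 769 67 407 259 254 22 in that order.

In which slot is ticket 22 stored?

12

Insert 92: h=14, slot 14 empty -> index 14.
Insert 50: h=7, slot 7 empty -> index 7.
Insert 263: h=0, slot 0 empty -> index 0.
Insert 379: h=8, slot 8 empty -> index 8.
Insert 769: h=5, slot 5 empty -> index 5.
Insert 67: h=7, slots 7,8 occupied -> index 9.
Insert 407: h=7, slots 7,8,9 occupied -> index 10.
Insert 259: h=5, slot 5 occupied -> index 6.
Insert 254: h=7, slots 7,8,9,10 occupied -> index 11.
Insert 22: h=8, slots 8,9,10,11 occupied -> index 12.
Table: [263, ∅, ∅, ∅, ∅, 769, 259, 50, 379, 67, 407, 254, 22, ∅, 92, ∅, ∅]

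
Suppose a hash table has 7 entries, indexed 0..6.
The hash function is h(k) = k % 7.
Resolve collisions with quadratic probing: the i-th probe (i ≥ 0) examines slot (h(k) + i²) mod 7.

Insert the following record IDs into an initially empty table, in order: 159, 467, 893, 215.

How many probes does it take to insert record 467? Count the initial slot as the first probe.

Insert 159: h=5, slot 5 empty => index 5.
Insert 467: h=5, slot 5 occupied => index 6.
Insert 893: h=4, slot 4 empty => index 4.
Insert 215: h=5, slots 5,6 occupied => index 2.
Table: [∅, ∅, 215, ∅, 893, 159, 467]

2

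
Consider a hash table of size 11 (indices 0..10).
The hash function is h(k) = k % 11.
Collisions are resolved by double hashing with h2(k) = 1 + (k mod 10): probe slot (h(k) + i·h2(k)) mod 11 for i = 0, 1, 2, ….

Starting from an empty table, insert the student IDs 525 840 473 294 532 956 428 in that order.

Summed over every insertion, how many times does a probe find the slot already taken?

525 hashes to 8; slot 8 is free → place at 8.
840 hashes to 4; slot 4 is free → place at 4.
473 hashes to 0; slot 0 is free → place at 0.
294 hashes to 8, h2=5; 8 taken → place at 2.
532 hashes to 4, h2=3; 4 taken → place at 7.
956 hashes to 10; slot 10 is free → place at 10.
428 hashes to 10, h2=9; 10,8 taken → place at 6.
Table: [473, ., 294, ., 840, ., 428, 532, 525, ., 956]

4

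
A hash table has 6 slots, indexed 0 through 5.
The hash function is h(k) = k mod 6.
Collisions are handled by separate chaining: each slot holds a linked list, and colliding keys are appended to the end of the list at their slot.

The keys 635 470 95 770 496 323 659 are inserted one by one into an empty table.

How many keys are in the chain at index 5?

4

635 → bucket 5
470 → bucket 2
95 → bucket 5 (collision)
770 → bucket 2 (collision)
496 → bucket 4
323 → bucket 5 (collision)
659 → bucket 5 (collision)
Final buckets:
0: _
1: _
2: 470 -> 770
3: _
4: 496
5: 635 -> 95 -> 323 -> 659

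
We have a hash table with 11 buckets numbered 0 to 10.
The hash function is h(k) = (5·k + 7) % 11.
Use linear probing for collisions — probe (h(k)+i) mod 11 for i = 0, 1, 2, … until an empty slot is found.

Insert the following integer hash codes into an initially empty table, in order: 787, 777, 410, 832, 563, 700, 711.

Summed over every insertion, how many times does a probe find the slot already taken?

787: h=4 => slot 4
777: h=9 => slot 9
410: h=0 => slot 0
832: h=9, probe 9,10 => slot 10
563: h=6 => slot 6
700: h=9, probe 9,10,0,1 => slot 1
711: h=9, probe 9,10,0,1,2 => slot 2
Table: [410, 700, 711, ∅, 787, ∅, 563, ∅, ∅, 777, 832]

8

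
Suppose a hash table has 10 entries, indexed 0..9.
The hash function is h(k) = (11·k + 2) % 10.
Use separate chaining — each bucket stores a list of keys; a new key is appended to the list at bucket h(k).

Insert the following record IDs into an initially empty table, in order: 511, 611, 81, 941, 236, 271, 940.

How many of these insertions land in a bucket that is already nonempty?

4

511 → bucket 3
611 → bucket 3 (collision)
81 → bucket 3 (collision)
941 → bucket 3 (collision)
236 → bucket 8
271 → bucket 3 (collision)
940 → bucket 2
Final buckets:
0: _
1: _
2: 940
3: 511 -> 611 -> 81 -> 941 -> 271
4: _
5: _
6: _
7: _
8: 236
9: _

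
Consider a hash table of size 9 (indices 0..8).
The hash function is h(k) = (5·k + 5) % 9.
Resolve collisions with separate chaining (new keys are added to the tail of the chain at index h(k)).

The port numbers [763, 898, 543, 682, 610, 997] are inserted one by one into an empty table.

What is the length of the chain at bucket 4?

5

763 -> bucket 4
898 -> bucket 4 (collision)
543 -> bucket 2
682 -> bucket 4 (collision)
610 -> bucket 4 (collision)
997 -> bucket 4 (collision)
Final buckets:
0: .
1: .
2: 543
3: .
4: 763 -> 898 -> 682 -> 610 -> 997
5: .
6: .
7: .
8: .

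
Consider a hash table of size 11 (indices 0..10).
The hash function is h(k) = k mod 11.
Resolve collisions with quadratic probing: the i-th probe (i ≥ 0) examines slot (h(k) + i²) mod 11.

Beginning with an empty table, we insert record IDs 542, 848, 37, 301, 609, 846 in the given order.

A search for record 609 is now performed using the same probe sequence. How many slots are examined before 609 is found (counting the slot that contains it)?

Insert 542: h=3, slot 3 empty -> index 3.
Insert 848: h=1, slot 1 empty -> index 1.
Insert 37: h=4, slot 4 empty -> index 4.
Insert 301: h=4, slot 4 occupied -> index 5.
Insert 609: h=4, slots 4,5 occupied -> index 8.
Insert 846: h=10, slot 10 empty -> index 10.
Table: [—, 848, —, 542, 37, 301, —, —, 609, —, 846]
Lookup 609: h=4, probe 4,5,8 → found at 8.

3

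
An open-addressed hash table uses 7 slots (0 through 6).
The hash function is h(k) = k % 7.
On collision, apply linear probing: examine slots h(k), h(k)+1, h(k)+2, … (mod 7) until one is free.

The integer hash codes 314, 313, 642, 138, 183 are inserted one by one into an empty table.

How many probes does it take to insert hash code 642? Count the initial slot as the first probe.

314: h=6 => slot 6
313: h=5 => slot 5
642: h=5, probe 5,6,0 => slot 0
138: h=5, probe 5,6,0,1 => slot 1
183: h=1, probe 1,2 => slot 2
Table: [642, 138, 183, —, —, 313, 314]

3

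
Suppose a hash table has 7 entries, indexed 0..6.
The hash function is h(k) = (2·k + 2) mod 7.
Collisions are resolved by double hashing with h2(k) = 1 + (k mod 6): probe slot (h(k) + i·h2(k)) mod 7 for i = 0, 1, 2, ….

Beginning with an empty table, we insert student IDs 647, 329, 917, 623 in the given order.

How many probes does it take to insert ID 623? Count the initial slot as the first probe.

647 hashes to 1; slot 1 is free -> place at 1.
329 hashes to 2; slot 2 is free -> place at 2.
917 hashes to 2, h2=6; 2,1 taken -> place at 0.
623 hashes to 2, h2=6; 2,1,0 taken -> place at 6.
Table: [917, 647, 329, ∅, ∅, ∅, 623]

4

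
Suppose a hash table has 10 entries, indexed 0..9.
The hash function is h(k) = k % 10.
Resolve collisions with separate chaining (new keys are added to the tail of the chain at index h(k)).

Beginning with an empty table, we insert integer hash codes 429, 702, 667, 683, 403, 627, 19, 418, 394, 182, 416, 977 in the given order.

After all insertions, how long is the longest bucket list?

429 → bucket 9
702 → bucket 2
667 → bucket 7
683 → bucket 3
403 → bucket 3 (collision)
627 → bucket 7 (collision)
19 → bucket 9 (collision)
418 → bucket 8
394 → bucket 4
182 → bucket 2 (collision)
416 → bucket 6
977 → bucket 7 (collision)
Final buckets:
0: .
1: .
2: 702 -> 182
3: 683 -> 403
4: 394
5: .
6: 416
7: 667 -> 627 -> 977
8: 418
9: 429 -> 19

3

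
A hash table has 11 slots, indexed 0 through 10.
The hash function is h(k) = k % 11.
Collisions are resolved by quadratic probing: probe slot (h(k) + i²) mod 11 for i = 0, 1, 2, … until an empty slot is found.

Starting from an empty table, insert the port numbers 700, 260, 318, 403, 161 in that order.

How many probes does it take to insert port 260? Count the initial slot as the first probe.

2

700: h=7 → slot 7
260: h=7, probe 7,8 → slot 8
318: h=10 → slot 10
403: h=7, probe 7,8,0 → slot 0
161: h=7, probe 7,8,0,5 → slot 5
Table: [403, -, -, -, -, 161, -, 700, 260, -, 318]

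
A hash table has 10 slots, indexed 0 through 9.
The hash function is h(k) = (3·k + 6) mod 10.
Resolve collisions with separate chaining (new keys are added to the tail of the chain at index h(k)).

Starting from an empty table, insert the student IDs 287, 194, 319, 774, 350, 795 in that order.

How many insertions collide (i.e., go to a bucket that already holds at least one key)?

1

Insert 287: h=7, bucket 7 empty → new chain.
Insert 194: h=8, bucket 8 empty → new chain.
Insert 319: h=3, bucket 3 empty → new chain.
Insert 774: h=8, bucket 8 nonempty → append to chain.
Insert 350: h=6, bucket 6 empty → new chain.
Insert 795: h=1, bucket 1 empty → new chain.
Final buckets:
0: ∅
1: 795
2: ∅
3: 319
4: ∅
5: ∅
6: 350
7: 287
8: 194 -> 774
9: ∅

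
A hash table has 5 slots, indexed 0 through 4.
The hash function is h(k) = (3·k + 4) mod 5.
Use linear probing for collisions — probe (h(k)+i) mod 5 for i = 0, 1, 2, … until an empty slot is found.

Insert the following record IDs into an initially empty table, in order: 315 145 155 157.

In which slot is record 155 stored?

1

Insert 315: h=4, slot 4 empty -> index 4.
Insert 145: h=4, slot 4 occupied -> index 0.
Insert 155: h=4, slots 4,0 occupied -> index 1.
Insert 157: h=0, slots 0,1 occupied -> index 2.
Table: [145, 155, 157, _, 315]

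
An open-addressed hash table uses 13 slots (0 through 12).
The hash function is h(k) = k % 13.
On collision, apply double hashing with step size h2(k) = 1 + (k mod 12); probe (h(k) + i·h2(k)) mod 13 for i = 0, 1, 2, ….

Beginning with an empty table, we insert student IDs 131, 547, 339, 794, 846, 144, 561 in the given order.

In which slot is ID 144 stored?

131: h=1 → slot 1
547: h=1, h2=8, probe 1,9 → slot 9
339: h=1, h2=4, probe 1,5 → slot 5
794: h=1, h2=3, probe 1,4 → slot 4
846: h=1, h2=7, probe 1,8 → slot 8
144: h=1, h2=1, probe 1,2 → slot 2
561: h=2, h2=10, probe 2,12 → slot 12
Table: [—, 131, 144, —, 794, 339, —, —, 846, 547, —, —, 561]

2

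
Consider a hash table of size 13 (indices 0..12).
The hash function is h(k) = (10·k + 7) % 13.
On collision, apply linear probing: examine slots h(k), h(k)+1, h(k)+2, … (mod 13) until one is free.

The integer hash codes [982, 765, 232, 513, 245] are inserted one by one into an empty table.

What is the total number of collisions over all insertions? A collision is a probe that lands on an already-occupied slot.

Insert 982: h=12, slot 12 empty => index 12.
Insert 765: h=0, slot 0 empty => index 0.
Insert 232: h=0, slot 0 occupied => index 1.
Insert 513: h=2, slot 2 empty => index 2.
Insert 245: h=0, slots 0,1,2 occupied => index 3.
Table: [765, 232, 513, 245, —, —, —, —, —, —, —, —, 982]

4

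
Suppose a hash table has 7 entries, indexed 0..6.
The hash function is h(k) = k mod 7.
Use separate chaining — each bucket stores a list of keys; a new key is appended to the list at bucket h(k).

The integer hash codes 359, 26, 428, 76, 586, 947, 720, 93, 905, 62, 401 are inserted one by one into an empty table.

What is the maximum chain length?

Insert 359: h=2, bucket 2 empty -> new chain.
Insert 26: h=5, bucket 5 empty -> new chain.
Insert 428: h=1, bucket 1 empty -> new chain.
Insert 76: h=6, bucket 6 empty -> new chain.
Insert 586: h=5, bucket 5 nonempty -> append to chain.
Insert 947: h=2, bucket 2 nonempty -> append to chain.
Insert 720: h=6, bucket 6 nonempty -> append to chain.
Insert 93: h=2, bucket 2 nonempty -> append to chain.
Insert 905: h=2, bucket 2 nonempty -> append to chain.
Insert 62: h=6, bucket 6 nonempty -> append to chain.
Insert 401: h=2, bucket 2 nonempty -> append to chain.
Final buckets:
0: _
1: 428
2: 359 -> 947 -> 93 -> 905 -> 401
3: _
4: _
5: 26 -> 586
6: 76 -> 720 -> 62

5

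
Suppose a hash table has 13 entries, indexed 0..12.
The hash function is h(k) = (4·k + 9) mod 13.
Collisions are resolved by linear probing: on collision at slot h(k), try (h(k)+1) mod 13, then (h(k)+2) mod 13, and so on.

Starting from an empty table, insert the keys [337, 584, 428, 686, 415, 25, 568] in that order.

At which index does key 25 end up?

Insert 337: h=5, slot 5 empty => index 5.
Insert 584: h=5, slot 5 occupied => index 6.
Insert 428: h=5, slots 5,6 occupied => index 7.
Insert 686: h=10, slot 10 empty => index 10.
Insert 415: h=5, slots 5,6,7 occupied => index 8.
Insert 25: h=5, slots 5,6,7,8 occupied => index 9.
Insert 568: h=6, slots 6,7,8,9,10 occupied => index 11.
Table: [., ., ., ., ., 337, 584, 428, 415, 25, 686, 568, .]

9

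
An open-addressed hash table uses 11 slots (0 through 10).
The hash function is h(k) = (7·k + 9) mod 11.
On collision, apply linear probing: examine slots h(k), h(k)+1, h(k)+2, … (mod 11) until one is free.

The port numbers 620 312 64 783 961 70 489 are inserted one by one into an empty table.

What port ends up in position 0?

489

620 hashes to 4; slot 4 is free -> place at 4.
312 hashes to 4; 4 taken -> place at 5.
64 hashes to 6; slot 6 is free -> place at 6.
783 hashes to 1; slot 1 is free -> place at 1.
961 hashes to 4; 4,5,6 taken -> place at 7.
70 hashes to 4; 4,5,6,7 taken -> place at 8.
489 hashes to 0; slot 0 is free -> place at 0.
Table: [489, 783, ., ., 620, 312, 64, 961, 70, ., .]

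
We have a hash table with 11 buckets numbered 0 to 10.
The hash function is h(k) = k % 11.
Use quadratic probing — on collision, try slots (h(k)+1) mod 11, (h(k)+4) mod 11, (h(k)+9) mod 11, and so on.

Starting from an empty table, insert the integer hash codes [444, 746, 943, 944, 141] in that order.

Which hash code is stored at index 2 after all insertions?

Insert 444: h=4, slot 4 empty => index 4.
Insert 746: h=9, slot 9 empty => index 9.
Insert 943: h=8, slot 8 empty => index 8.
Insert 944: h=9, slot 9 occupied => index 10.
Insert 141: h=9, slots 9,10 occupied => index 2.
Table: [_, _, 141, _, 444, _, _, _, 943, 746, 944]

141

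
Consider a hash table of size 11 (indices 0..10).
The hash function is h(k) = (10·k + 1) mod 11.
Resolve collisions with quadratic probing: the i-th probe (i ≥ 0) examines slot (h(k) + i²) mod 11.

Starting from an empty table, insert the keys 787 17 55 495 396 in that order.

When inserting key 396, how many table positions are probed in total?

3

Insert 787: h=6, slot 6 empty => index 6.
Insert 17: h=6, slot 6 occupied => index 7.
Insert 55: h=1, slot 1 empty => index 1.
Insert 495: h=1, slot 1 occupied => index 2.
Insert 396: h=1, slots 1,2 occupied => index 5.
Table: [—, 55, 495, —, —, 396, 787, 17, —, —, —]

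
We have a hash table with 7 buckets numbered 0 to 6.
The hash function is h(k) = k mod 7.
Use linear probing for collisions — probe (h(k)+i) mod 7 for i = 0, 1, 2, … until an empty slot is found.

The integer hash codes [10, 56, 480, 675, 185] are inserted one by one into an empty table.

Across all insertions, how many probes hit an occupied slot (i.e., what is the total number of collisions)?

Insert 10: h=3, slot 3 empty => index 3.
Insert 56: h=0, slot 0 empty => index 0.
Insert 480: h=4, slot 4 empty => index 4.
Insert 675: h=3, slots 3,4 occupied => index 5.
Insert 185: h=3, slots 3,4,5 occupied => index 6.
Table: [56, ∅, ∅, 10, 480, 675, 185]

5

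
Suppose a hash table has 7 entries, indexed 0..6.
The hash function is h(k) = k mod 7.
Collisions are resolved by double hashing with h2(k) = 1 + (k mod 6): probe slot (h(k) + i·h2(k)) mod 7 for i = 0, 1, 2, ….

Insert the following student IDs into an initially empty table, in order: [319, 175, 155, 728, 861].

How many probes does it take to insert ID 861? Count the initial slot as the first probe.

319 hashes to 4; slot 4 is free => place at 4.
175 hashes to 0; slot 0 is free => place at 0.
155 hashes to 1; slot 1 is free => place at 1.
728 hashes to 0, h2=3; 0 taken => place at 3.
861 hashes to 0, h2=4; 0,4,1 taken => place at 5.
Table: [175, 155, -, 728, 319, 861, -]

4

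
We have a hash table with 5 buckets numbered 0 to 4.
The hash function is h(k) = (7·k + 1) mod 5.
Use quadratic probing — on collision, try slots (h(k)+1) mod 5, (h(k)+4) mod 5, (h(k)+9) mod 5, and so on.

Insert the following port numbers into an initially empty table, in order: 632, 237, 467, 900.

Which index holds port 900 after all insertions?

2

632 hashes to 0; slot 0 is free => place at 0.
237 hashes to 0; 0 taken => place at 1.
467 hashes to 0; 0,1 taken => place at 4.
900 hashes to 1; 1 taken => place at 2.
Table: [632, 237, 900, -, 467]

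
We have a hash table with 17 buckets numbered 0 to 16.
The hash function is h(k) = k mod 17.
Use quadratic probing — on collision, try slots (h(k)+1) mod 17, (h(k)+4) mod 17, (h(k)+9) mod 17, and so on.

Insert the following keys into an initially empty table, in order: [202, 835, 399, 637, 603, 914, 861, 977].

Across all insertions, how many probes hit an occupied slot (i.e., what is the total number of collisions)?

6

Insert 202: h=15, slot 15 empty -> index 15.
Insert 835: h=2, slot 2 empty -> index 2.
Insert 399: h=8, slot 8 empty -> index 8.
Insert 637: h=8, slot 8 occupied -> index 9.
Insert 603: h=8, slots 8,9 occupied -> index 12.
Insert 914: h=13, slot 13 empty -> index 13.
Insert 861: h=11, slot 11 empty -> index 11.
Insert 977: h=8, slots 8,9,12 occupied -> index 0.
Table: [977, -, 835, -, -, -, -, -, 399, 637, -, 861, 603, 914, -, 202, -]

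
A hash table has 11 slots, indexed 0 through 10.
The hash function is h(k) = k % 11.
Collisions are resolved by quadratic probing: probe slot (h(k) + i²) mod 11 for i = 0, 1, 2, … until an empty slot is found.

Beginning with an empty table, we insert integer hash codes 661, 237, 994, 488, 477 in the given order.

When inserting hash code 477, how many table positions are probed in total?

661 hashes to 1; slot 1 is free → place at 1.
237 hashes to 6; slot 6 is free → place at 6.
994 hashes to 4; slot 4 is free → place at 4.
488 hashes to 4; 4 taken → place at 5.
477 hashes to 4; 4,5 taken → place at 8.
Table: [_, 661, _, _, 994, 488, 237, _, 477, _, _]

3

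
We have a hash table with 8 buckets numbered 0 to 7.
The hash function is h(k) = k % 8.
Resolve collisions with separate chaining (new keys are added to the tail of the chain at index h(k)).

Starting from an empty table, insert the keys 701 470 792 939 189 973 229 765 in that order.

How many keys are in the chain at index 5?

Insert 701: h=5, bucket 5 empty -> new chain.
Insert 470: h=6, bucket 6 empty -> new chain.
Insert 792: h=0, bucket 0 empty -> new chain.
Insert 939: h=3, bucket 3 empty -> new chain.
Insert 189: h=5, bucket 5 nonempty -> append to chain.
Insert 973: h=5, bucket 5 nonempty -> append to chain.
Insert 229: h=5, bucket 5 nonempty -> append to chain.
Insert 765: h=5, bucket 5 nonempty -> append to chain.
Final buckets:
0: 792
1: —
2: —
3: 939
4: —
5: 701 -> 189 -> 973 -> 229 -> 765
6: 470
7: —

5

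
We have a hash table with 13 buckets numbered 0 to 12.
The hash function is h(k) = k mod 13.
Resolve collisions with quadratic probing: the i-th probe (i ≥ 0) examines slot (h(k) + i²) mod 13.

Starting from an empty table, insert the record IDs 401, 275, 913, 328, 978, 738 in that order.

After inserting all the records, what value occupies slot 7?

978

Insert 401: h=11, slot 11 empty → index 11.
Insert 275: h=2, slot 2 empty → index 2.
Insert 913: h=3, slot 3 empty → index 3.
Insert 328: h=3, slot 3 occupied → index 4.
Insert 978: h=3, slots 3,4 occupied → index 7.
Insert 738: h=10, slot 10 empty → index 10.
Table: [-, -, 275, 913, 328, -, -, 978, -, -, 738, 401, -]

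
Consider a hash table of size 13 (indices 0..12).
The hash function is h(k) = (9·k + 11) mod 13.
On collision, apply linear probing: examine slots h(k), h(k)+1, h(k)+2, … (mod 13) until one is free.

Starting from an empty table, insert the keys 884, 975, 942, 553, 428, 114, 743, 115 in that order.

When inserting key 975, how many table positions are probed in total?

2

884: h=11 => slot 11
975: h=11, probe 11,12 => slot 12
942: h=0 => slot 0
553: h=9 => slot 9
428: h=2 => slot 2
114: h=10 => slot 10
743: h=3 => slot 3
115: h=6 => slot 6
Table: [942, _, 428, 743, _, _, 115, _, _, 553, 114, 884, 975]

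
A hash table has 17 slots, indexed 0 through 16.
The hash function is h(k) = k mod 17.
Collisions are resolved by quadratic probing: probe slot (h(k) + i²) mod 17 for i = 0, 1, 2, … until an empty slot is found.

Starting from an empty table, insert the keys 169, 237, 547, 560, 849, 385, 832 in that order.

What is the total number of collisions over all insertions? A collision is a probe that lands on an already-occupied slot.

169 hashes to 16; slot 16 is free -> place at 16.
237 hashes to 16; 16 taken -> place at 0.
547 hashes to 3; slot 3 is free -> place at 3.
560 hashes to 16; 16,0,3 taken -> place at 8.
849 hashes to 16; 16,0,3,8 taken -> place at 15.
385 hashes to 11; slot 11 is free -> place at 11.
832 hashes to 16; 16,0,3,8,15 taken -> place at 7.
Table: [237, -, -, 547, -, -, -, 832, 560, -, -, 385, -, -, -, 849, 169]

13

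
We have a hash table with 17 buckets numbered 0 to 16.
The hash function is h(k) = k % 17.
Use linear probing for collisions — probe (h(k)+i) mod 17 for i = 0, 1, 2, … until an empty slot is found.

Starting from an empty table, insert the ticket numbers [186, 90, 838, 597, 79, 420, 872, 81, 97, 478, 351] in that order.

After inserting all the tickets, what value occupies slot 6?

186 hashes to 16; slot 16 is free → place at 16.
90 hashes to 5; slot 5 is free → place at 5.
838 hashes to 5; 5 taken → place at 6.
597 hashes to 2; slot 2 is free → place at 2.
79 hashes to 11; slot 11 is free → place at 11.
420 hashes to 12; slot 12 is free → place at 12.
872 hashes to 5; 5,6 taken → place at 7.
81 hashes to 13; slot 13 is free → place at 13.
97 hashes to 12; 12,13 taken → place at 14.
478 hashes to 2; 2 taken → place at 3.
351 hashes to 11; 11,12,13,14 taken → place at 15.
Table: [-, -, 597, 478, -, 90, 838, 872, -, -, -, 79, 420, 81, 97, 351, 186]

838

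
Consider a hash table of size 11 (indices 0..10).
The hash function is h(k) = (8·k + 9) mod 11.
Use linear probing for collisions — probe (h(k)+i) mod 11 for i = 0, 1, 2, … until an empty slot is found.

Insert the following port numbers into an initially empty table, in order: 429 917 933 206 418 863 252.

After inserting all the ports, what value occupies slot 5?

863

429: h=9 => slot 9
917: h=8 => slot 8
933: h=4 => slot 4
206: h=7 => slot 7
418: h=9, probe 9,10 => slot 10
863: h=5 => slot 5
252: h=1 => slot 1
Table: [∅, 252, ∅, ∅, 933, 863, ∅, 206, 917, 429, 418]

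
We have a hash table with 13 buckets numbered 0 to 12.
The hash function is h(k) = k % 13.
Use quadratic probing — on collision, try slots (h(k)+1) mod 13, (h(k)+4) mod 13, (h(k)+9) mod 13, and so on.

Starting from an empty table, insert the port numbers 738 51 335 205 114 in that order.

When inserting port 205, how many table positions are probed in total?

3

738 hashes to 10; slot 10 is free -> place at 10.
51 hashes to 12; slot 12 is free -> place at 12.
335 hashes to 10; 10 taken -> place at 11.
205 hashes to 10; 10,11 taken -> place at 1.
114 hashes to 10; 10,11,1 taken -> place at 6.
Table: [., 205, ., ., ., ., 114, ., ., ., 738, 335, 51]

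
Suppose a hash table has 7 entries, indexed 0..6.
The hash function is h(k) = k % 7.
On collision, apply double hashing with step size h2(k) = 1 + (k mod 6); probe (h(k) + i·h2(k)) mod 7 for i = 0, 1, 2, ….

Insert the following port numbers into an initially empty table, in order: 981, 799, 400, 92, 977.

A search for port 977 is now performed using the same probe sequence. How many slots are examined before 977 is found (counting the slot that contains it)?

981: h=1 → slot 1
799: h=1, h2=2, probe 1,3 → slot 3
400: h=1, h2=5, probe 1,6 → slot 6
92: h=1, h2=3, probe 1,4 → slot 4
977: h=4, h2=6, probe 4,3,2 → slot 2
Table: [., 981, 977, 799, 92, ., 400]
Lookup 977: h=4, h2=6, probe 4,3,2 → found at 2.

3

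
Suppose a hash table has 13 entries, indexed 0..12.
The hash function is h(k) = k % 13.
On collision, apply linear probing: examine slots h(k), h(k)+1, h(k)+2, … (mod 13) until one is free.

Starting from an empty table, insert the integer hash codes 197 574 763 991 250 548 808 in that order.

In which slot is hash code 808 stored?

197 hashes to 2; slot 2 is free => place at 2.
574 hashes to 2; 2 taken => place at 3.
763 hashes to 9; slot 9 is free => place at 9.
991 hashes to 3; 3 taken => place at 4.
250 hashes to 3; 3,4 taken => place at 5.
548 hashes to 2; 2,3,4,5 taken => place at 6.
808 hashes to 2; 2,3,4,5,6 taken => place at 7.
Table: [-, -, 197, 574, 991, 250, 548, 808, -, 763, -, -, -]

7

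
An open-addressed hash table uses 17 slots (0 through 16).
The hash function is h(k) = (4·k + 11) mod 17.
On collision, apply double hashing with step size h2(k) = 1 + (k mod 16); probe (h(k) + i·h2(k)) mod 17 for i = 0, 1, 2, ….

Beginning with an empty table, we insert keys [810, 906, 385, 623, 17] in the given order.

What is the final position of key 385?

6

Insert 810: h=4, slot 4 empty => index 4.
Insert 906: h=14, slot 14 empty => index 14.
Insert 385: h=4, h2=2, slot 4 occupied => index 6.
Insert 623: h=4, h2=16, slot 4 occupied => index 3.
Insert 17: h=11, slot 11 empty => index 11.
Table: [—, —, —, 623, 810, —, 385, —, —, —, —, 17, —, —, 906, —, —]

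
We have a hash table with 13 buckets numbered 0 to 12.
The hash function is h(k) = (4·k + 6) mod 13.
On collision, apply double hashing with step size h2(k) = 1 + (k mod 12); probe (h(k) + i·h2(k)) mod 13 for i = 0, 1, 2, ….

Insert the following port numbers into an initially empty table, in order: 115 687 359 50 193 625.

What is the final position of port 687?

2

Insert 115: h=11, slot 11 empty => index 11.
Insert 687: h=11, h2=4, slot 11 occupied => index 2.
Insert 359: h=12, slot 12 empty => index 12.
Insert 50: h=11, h2=3, slot 11 occupied => index 1.
Insert 193: h=11, h2=2, slot 11 occupied => index 0.
Insert 625: h=10, slot 10 empty => index 10.
Table: [193, 50, 687, —, —, —, —, —, —, —, 625, 115, 359]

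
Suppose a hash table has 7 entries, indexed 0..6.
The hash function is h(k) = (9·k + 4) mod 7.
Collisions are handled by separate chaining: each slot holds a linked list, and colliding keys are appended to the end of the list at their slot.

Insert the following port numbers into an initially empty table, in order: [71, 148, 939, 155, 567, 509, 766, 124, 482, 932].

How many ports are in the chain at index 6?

71 → bucket 6
148 → bucket 6 (collision)
939 → bucket 6 (collision)
155 → bucket 6 (collision)
567 → bucket 4
509 → bucket 0
766 → bucket 3
124 → bucket 0 (collision)
482 → bucket 2
932 → bucket 6 (collision)
Final buckets:
0: 509 -> 124
1: —
2: 482
3: 766
4: 567
5: —
6: 71 -> 148 -> 939 -> 155 -> 932

5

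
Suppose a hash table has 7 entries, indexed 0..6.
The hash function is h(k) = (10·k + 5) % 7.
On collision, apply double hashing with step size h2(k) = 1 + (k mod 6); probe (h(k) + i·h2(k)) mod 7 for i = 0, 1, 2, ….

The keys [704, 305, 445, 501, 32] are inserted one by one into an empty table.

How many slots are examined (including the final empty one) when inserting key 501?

704 hashes to 3; slot 3 is free -> place at 3.
305 hashes to 3, h2=6; 3 taken -> place at 2.
445 hashes to 3, h2=2; 3 taken -> place at 5.
501 hashes to 3, h2=4; 3 taken -> place at 0.
32 hashes to 3, h2=3; 3 taken -> place at 6.
Table: [501, -, 305, 704, -, 445, 32]

2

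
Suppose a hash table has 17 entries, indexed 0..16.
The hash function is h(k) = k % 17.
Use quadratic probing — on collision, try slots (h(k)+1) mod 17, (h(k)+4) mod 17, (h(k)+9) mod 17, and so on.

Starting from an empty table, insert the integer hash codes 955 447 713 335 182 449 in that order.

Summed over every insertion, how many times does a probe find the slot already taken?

1

Insert 955: h=3, slot 3 empty => index 3.
Insert 447: h=5, slot 5 empty => index 5.
Insert 713: h=16, slot 16 empty => index 16.
Insert 335: h=12, slot 12 empty => index 12.
Insert 182: h=12, slot 12 occupied => index 13.
Insert 449: h=7, slot 7 empty => index 7.
Table: [-, -, -, 955, -, 447, -, 449, -, -, -, -, 335, 182, -, -, 713]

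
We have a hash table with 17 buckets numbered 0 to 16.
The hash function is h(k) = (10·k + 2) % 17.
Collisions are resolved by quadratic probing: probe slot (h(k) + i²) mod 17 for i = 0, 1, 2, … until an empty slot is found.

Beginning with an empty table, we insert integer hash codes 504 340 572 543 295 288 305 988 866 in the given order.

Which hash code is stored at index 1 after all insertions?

504 hashes to 10; slot 10 is free → place at 10.
340 hashes to 2; slot 2 is free → place at 2.
572 hashes to 10; 10 taken → place at 11.
543 hashes to 9; slot 9 is free → place at 9.
295 hashes to 11; 11 taken → place at 12.
288 hashes to 9; 9,10 taken → place at 13.
305 hashes to 9; 9,10,13 taken → place at 1.
988 hashes to 5; slot 5 is free → place at 5.
866 hashes to 9; 9,10,13,1 taken → place at 8.
Table: [-, 305, 340, -, -, 988, -, -, 866, 543, 504, 572, 295, 288, -, -, -]

305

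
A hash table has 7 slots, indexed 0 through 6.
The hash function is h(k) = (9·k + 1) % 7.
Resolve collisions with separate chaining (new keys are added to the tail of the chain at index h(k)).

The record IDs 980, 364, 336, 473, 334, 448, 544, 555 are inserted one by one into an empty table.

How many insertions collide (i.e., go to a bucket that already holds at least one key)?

4

Insert 980: h=1, bucket 1 empty → new chain.
Insert 364: h=1, bucket 1 nonempty → append to chain.
Insert 336: h=1, bucket 1 nonempty → append to chain.
Insert 473: h=2, bucket 2 empty → new chain.
Insert 334: h=4, bucket 4 empty → new chain.
Insert 448: h=1, bucket 1 nonempty → append to chain.
Insert 544: h=4, bucket 4 nonempty → append to chain.
Insert 555: h=5, bucket 5 empty → new chain.
Final buckets:
0: ∅
1: 980 -> 364 -> 336 -> 448
2: 473
3: ∅
4: 334 -> 544
5: 555
6: ∅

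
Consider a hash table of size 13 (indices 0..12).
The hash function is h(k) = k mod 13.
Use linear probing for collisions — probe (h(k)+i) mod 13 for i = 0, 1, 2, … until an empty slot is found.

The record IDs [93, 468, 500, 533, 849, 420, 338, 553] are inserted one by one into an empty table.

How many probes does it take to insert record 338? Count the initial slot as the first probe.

4

93: h=2 → slot 2
468: h=0 → slot 0
500: h=6 → slot 6
533: h=0, probe 0,1 → slot 1
849: h=4 → slot 4
420: h=4, probe 4,5 → slot 5
338: h=0, probe 0,1,2,3 → slot 3
553: h=7 → slot 7
Table: [468, 533, 93, 338, 849, 420, 500, 553, ., ., ., ., .]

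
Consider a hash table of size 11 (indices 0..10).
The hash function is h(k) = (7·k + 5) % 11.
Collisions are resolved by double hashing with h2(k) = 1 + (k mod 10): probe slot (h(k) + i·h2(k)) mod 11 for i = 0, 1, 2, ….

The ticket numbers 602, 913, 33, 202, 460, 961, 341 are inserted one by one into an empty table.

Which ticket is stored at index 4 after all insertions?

602: h=6 → slot 6
913: h=5 → slot 5
33: h=5, h2=4, probe 5,9 → slot 9
202: h=0 → slot 0
460: h=2 → slot 2
961: h=0, h2=2, probe 0,2,4 → slot 4
341: h=5, h2=2, probe 5,7 → slot 7
Table: [202, -, 460, -, 961, 913, 602, 341, -, 33, -]

961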